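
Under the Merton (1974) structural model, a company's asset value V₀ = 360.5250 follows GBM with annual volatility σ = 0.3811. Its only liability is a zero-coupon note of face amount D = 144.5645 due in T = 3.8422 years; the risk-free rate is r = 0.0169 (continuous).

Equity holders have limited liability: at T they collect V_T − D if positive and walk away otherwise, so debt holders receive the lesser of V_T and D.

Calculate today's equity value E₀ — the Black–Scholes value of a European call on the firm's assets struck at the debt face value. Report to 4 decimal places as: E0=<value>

E0=232.0570

Equity is a call on the firm's assets struck at D = 144.5645:
d₁ = [ln(V₀/D) + (r + σ²/2)T] / (σ√T)
   = [ln(360.5250/144.5645) + (0.0169 + 0.5·0.3811²)·3.8422] / (0.3811·√3.8422)
   = [0.913836 + 0.343948] / 0.747014 = 1.683748
d₂ = d₁ − σ√T = 1.683748 − 0.747014 = 0.936734
N(d₁) = 0.953885,  N(d₂) = 0.825552,  e^(−rT) = 0.937130
E₀ = V₀·N(d₁) − D·e^(−rT)·N(d₂)
   = 360.5250·0.953885 − 144.5645·0.937130·0.825552 = 232.057023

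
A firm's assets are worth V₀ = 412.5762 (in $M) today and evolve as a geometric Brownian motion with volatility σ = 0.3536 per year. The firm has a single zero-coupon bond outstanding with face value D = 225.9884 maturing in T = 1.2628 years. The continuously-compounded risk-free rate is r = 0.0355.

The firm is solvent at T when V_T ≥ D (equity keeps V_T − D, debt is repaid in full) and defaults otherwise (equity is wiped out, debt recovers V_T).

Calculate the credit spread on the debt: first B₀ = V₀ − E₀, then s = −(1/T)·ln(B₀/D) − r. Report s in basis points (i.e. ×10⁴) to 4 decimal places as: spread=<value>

spread=93.8231

Work the structural quantities from V₀ = 412.5762 against face 225.9884:
d₁ = [ln(V₀/D) + (r + σ²/2)T] / (σ√T)
   = [ln(412.5762/225.9884) + (0.0355 + 0.5·0.3536²)·1.2628] / (0.3536·√1.2628)
   = [0.601937 + 0.123775] / 0.397356 = 1.826354
d₂ = d₁ − σ√T = 1.826354 − 0.397356 = 1.428999
N(d₁) = 0.966102,  N(d₂) = 0.923498,  e^(−rT) = 0.956161
E₀ = V₀·N(d₁) − D·e^(−rT)·N(d₂)
   = 412.5762·0.966102 − 225.9884·0.956161·0.923498 = 199.040018
B₀ = V₀ − E₀ = 412.5762 − 199.040018 = 213.536182
spread = −(1/T)·ln(B₀/D) − r = −(1/1.2628)·ln(213.536182/225.9884) − 0.0355 = 0.00938231
in basis points: 0.00938231 × 10⁴ = 93.8231 bp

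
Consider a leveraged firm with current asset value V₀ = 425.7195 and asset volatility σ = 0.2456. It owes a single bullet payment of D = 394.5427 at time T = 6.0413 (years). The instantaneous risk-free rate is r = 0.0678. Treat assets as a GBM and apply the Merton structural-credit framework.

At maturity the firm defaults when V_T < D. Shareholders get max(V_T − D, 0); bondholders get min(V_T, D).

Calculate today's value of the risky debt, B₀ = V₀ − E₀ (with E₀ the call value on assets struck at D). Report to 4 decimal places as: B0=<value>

Equity is a call on the firm's assets struck at D = 394.5427:
d₁ = [ln(V₀/D) + (r + σ²/2)T] / (σ√T)
   = [ln(425.7195/394.5427) + (0.0678 + 0.5·0.2456²)·6.0413] / (0.2456·√6.0413)
   = [0.076053 + 0.591804] / 0.603662 = 1.106344
d₂ = d₁ − σ√T = 1.106344 − 0.603662 = 0.502682
N(d₁) = 0.865711,  N(d₂) = 0.692406,  e^(−rT) = 0.663916
E₀ = V₀·N(d₁) − D·e^(−rT)·N(d₂)
   = 425.7195·0.865711 − 394.5427·0.663916·0.692406 = 187.179114
B₀ = V₀ − E₀ = 425.7195 − 187.179114 = 238.540386

B0=238.5404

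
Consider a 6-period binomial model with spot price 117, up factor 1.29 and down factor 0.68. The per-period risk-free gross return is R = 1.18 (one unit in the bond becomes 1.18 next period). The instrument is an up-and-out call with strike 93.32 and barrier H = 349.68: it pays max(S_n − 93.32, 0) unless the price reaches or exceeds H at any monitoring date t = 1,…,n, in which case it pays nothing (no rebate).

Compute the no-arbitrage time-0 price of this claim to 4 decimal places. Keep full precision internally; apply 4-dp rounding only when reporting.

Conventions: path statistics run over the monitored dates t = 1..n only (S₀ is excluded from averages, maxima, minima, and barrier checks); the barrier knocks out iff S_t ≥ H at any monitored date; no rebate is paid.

price = 28.1982

Risk-neutral up-probability p* = (R−d)/(u−d) = (1.18−0.68)/(1.29−0.68) = 0.8197; the claim prices as the p*-weighted sum of path payoffs discounted by R^6.
Enumerate all 2^6 = 64 price paths (U = up ×1.29, D = down ×0.68); each path with k up-moves has probability p*^k·(1−p*)^(6−k).
DDDDDD: M=79.5600, payoff=0.0000, prob=0.000034
UDDDDD: M=150.9300, payoff=0.0000, prob=0.000156
DUDDDD: M=102.6324, payoff=0.0000, prob=0.000156
UUDDDD: M=194.6997, payoff=0.0000, prob=0.000710
DDUDDD: M=79.5600, payoff=0.0000, prob=0.000156
UDUDDD: M=150.9300, payoff=0.0000, prob=0.000710
DUUDDD: M=132.3958, payoff=0.0000, prob=0.000710
UUUDDD: M=251.1626, payoff=0.0000, prob=0.003229
DDDUDD: M=79.5600, payoff=0.0000, prob=0.000156
UDDUDD: M=150.9300, payoff=0.0000, prob=0.000710
DUDUDD: M=102.6324, payoff=0.0000, prob=0.000710
UUDUDD: M=194.6997, payoff=0.0000, prob=0.003229
DDUUDD: M=90.0291, payoff=0.0000, prob=0.000710
UDUUDD: M=170.7906, payoff=0.0000, prob=0.003229
DUUUDD: M=170.7906, payoff=0.0000, prob=0.003229
UUUUDD: M=323.9998, payoff=56.4975, prob=0.014679
DDDDUD: M=79.5600, payoff=0.0000, prob=0.000156
UDDDUD: M=150.9300, payoff=0.0000, prob=0.000710
DUDDUD: M=102.6324, payoff=0.0000, prob=0.000710
UUDDUD: M=194.6997, payoff=0.0000, prob=0.003229
DDUDUD: M=79.5600, payoff=0.0000, prob=0.000710
UDUDUD: M=150.9300, payoff=0.0000, prob=0.003229
DUUDUD: M=132.3958, payoff=0.0000, prob=0.003229
UUUDUD: M=251.1626, payoff=56.4975, prob=0.014679
DDDUUD: M=79.5600, payoff=0.0000, prob=0.000710
UDDUUD: M=150.9300, payoff=0.0000, prob=0.003229
DUDUUD: M=116.1376, payoff=0.0000, prob=0.003229
UUDUUD: M=220.3198, payoff=56.4975, prob=0.014679
DDUUUD: M=116.1376, payoff=0.0000, prob=0.003229
UDUUUD: M=220.3198, payoff=56.4975, prob=0.014679
DUUUUD: M=220.3198, payoff=56.4975, prob=0.014679
UUUUUD: M=417.9597, payoff=0.0000, prob=0.066721
DDDDDU: M=79.5600, payoff=0.0000, prob=0.000156
UDDDDU: M=150.9300, payoff=0.0000, prob=0.000710
DUDDDU: M=102.6324, payoff=0.0000, prob=0.000710
UUDDDU: M=194.6997, payoff=0.0000, prob=0.003229
DDUDDU: M=79.5600, payoff=0.0000, prob=0.000710
UDUDDU: M=150.9300, payoff=0.0000, prob=0.003229
DUUDDU: M=132.3958, payoff=0.0000, prob=0.003229
UUUDDU: M=251.1626, payoff=56.4975, prob=0.014679
DDDUDU: M=79.5600, payoff=0.0000, prob=0.000710
UDDUDU: M=150.9300, payoff=0.0000, prob=0.003229
DUDUDU: M=102.6324, payoff=0.0000, prob=0.003229
UUDUDU: M=194.6997, payoff=56.4975, prob=0.014679
DDUUDU: M=90.0291, payoff=0.0000, prob=0.003229
UDUUDU: M=170.7906, payoff=56.4975, prob=0.014679
DUUUDU: M=170.7906, payoff=56.4975, prob=0.014679
UUUUDU: M=323.9998, payoff=190.8926, prob=0.066721
DDDDUU: M=79.5600, payoff=0.0000, prob=0.000710
UDDDUU: M=150.9300, payoff=0.0000, prob=0.003229
DUDDUU: M=102.6324, payoff=0.0000, prob=0.003229
UUDDUU: M=194.6997, payoff=56.4975, prob=0.014679
DDUDUU: M=79.5600, payoff=0.0000, prob=0.003229
UDUDUU: M=150.9300, payoff=56.4975, prob=0.014679
DUUDUU: M=149.8175, payoff=56.4975, prob=0.014679
UUUDUU: M=284.2126, payoff=190.8926, prob=0.066721
DDDUUU: M=79.5600, payoff=0.0000, prob=0.003229
UDDUUU: M=150.9300, payoff=56.4975, prob=0.014679
DUDUUU: M=149.8175, payoff=56.4975, prob=0.014679
UUDUUU: M=284.2126, payoff=190.8926, prob=0.066721
DDUUUU: M=149.8175, payoff=56.4975, prob=0.014679
UDUUUU: M=284.2126, payoff=190.8926, prob=0.066721
DUUUUU: M=284.2126, payoff=190.8926, prob=0.066721
UUUUUU: M=539.1680, payoff=0.0000, prob=0.303278
Price = Σ prob·payoff / R^6 = 76.122506 / 2.699554 = 28.1982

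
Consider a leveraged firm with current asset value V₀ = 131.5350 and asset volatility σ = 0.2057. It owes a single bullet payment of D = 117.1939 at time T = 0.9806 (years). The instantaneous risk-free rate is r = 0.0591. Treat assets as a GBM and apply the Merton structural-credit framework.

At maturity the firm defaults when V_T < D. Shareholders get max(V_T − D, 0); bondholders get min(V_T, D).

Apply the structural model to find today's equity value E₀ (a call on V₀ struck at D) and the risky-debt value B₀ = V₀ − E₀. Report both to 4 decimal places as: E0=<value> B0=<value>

Work the structural quantities from V₀ = 131.5350 against face 117.1939:
d₁ = [ln(V₀/D) + (r + σ²/2)T] / (σ√T)
   = [ln(131.5350/117.1939) + (0.0591 + 0.5·0.2057²)·0.9806] / (0.2057·√0.9806)
   = [0.115443 + 0.078699] / 0.203695 = 0.953104
d₂ = d₁ − σ√T = 0.953104 − 0.203695 = 0.749409
N(d₁) = 0.829731,  N(d₂) = 0.773195,  e^(−rT) = 0.943694
E₀ = V₀·N(d₁) − D·e^(−rT)·N(d₂)
   = 131.5350·0.829731 − 117.1939·0.943694·0.773195 = 23.627118
B₀ = V₀ − E₀ = 131.5350 − 23.627118 = 107.907882

E0=23.6271 B0=107.9079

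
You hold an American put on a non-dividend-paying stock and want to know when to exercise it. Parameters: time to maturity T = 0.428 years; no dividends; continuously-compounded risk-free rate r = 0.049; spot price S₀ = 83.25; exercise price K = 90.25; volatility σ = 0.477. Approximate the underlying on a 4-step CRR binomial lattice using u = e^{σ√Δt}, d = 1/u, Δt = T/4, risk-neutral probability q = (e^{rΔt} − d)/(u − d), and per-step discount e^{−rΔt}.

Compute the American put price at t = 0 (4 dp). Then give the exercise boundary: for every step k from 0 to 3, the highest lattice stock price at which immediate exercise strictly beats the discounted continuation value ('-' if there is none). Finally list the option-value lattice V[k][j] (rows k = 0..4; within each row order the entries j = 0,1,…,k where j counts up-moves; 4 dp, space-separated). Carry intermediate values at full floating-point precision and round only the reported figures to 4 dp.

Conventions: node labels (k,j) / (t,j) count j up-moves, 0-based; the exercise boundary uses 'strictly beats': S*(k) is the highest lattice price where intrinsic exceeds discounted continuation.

Δt=0.10700, u=1.16886, d=0.85553, q=0.47785, disc=e^(-rΔt)=0.99477
k=4 terminal: V=max(K-S,0) → 45.6504 29.3163 7.0000 0.0000 0.0000
k=3: j=0 S=52.1308 intr=38.1192 cont=37.6473 V=38.1192[EX]; j=1 S=71.2231 intr=19.0269 cont=18.5549 V=19.0269[EX]; j=2 S=97.3078 intr=0.0000 cont=3.6359 V=3.6359[hold]; j=3 S=132.9457 intr=0.0000 cont=0.0000 V=0.0000[hold]  S*(3)=71.2231
k=2: j=0 S=60.9337 intr=29.3163 cont=28.8443 V=29.3163[EX]; j=1 S=83.2500 intr=7.0000 cont=11.6113 V=11.6113[hold]; j=2 S=113.7394 intr=0.0000 cont=1.8886 V=1.8886[hold]  S*(2)=60.9337
k=1: j=0 S=71.2231 intr=19.0269 cont=20.7469 V=20.7469[hold]; j=1 S=97.3078 intr=0.0000 cont=6.9289 V=6.9289[hold]  S*(1)=-
k=0: j=0 S=83.2500 intr=7.0000 cont=14.0700 V=14.0700[hold]  S*(0)=-

price = 14.0700
boundary = - - 60.9337 71.2231
tree:
14.0700
20.7469 6.9289
29.3163 11.6113 1.8886
38.1192 19.0269 3.6359 0.0000
45.6504 29.3163 7.0000 0.0000 0.0000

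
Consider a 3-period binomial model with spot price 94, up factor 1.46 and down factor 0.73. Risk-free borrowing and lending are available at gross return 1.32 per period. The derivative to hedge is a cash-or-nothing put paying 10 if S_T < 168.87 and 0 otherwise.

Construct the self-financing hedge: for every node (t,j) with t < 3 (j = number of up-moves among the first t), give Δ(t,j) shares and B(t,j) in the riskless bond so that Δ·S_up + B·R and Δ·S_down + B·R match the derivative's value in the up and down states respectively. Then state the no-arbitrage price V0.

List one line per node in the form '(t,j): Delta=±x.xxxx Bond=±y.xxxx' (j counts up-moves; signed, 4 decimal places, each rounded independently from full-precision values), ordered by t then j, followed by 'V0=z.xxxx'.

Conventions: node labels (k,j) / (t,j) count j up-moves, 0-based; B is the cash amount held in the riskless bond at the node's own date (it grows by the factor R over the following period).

Risk-neutral probability p* = (R−d)/(u−d) = (1.32−0.73)/(1.46−0.73) = 0.8082.
Payoffs at expiry: V(3,0)=10.0000, V(3,1)=10.0000, V(3,2)=10.0000, V(3,3)=0.0000
Node (2,0) S=50.0926: V=(p*·10.0000+(1−p*)·10.0000)/1.32=7.5758; Δ=(10.0000−10.0000)/(73.1352−36.5676)=0.0000; B=V−Δ·S=7.5758
Node (2,1) S=100.1852: V=(p*·10.0000+(1−p*)·10.0000)/1.32=7.5758; Δ=(10.0000−10.0000)/(146.2704−73.1352)=0.0000; B=V−Δ·S=7.5758
Node (2,2) S=200.3704: V=(p*·0.0000+(1−p*)·10.0000)/1.32=1.4529; Δ=(0.0000−10.0000)/(292.5408−146.2704)=-0.0684; B=V−Δ·S=15.1515
Node (1,0) S=68.6200: V=(p*·7.5758+(1−p*)·7.5758)/1.32=5.7392; Δ=(7.5758−7.5758)/(100.1852−50.0926)=0.0000; B=V−Δ·S=5.7392
Node (1,1) S=137.2400: V=(p*·1.4529+(1−p*)·7.5758)/1.32=1.9903; Δ=(1.4529−7.5758)/(200.3704−100.1852)=-0.0611; B=V−Δ·S=10.3778
Node (0,0) S=94.0000: V=(p*·1.9903+(1−p*)·5.7392)/1.32=2.0524; Δ=(1.9903−5.7392)/(137.2400−68.6200)=-0.0546; B=V−Δ·S=7.1880
Check: Δ(0,0)·S0 + B(0,0) = 2.0524 = V0.

(0,0): Delta=-0.0546 Bond=7.1880
(1,0): Delta=0.0000 Bond=5.7392
(1,1): Delta=-0.0611 Bond=10.3778
(2,0): Delta=0.0000 Bond=7.5758
(2,1): Delta=0.0000 Bond=7.5758
(2,2): Delta=-0.0684 Bond=15.1515
V0=2.0524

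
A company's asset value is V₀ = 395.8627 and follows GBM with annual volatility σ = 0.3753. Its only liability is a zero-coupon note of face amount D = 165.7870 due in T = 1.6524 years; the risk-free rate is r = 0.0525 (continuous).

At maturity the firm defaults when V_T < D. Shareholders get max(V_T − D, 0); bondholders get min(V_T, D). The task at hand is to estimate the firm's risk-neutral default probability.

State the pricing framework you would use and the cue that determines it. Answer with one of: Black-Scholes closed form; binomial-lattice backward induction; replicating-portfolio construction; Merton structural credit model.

Key observation: a levered firm with one bullet debt due at 1.6524 years is the canonical structural-credit setup: equity is a call on the firm's assets struck at the face value.

framework: Merton structural credit model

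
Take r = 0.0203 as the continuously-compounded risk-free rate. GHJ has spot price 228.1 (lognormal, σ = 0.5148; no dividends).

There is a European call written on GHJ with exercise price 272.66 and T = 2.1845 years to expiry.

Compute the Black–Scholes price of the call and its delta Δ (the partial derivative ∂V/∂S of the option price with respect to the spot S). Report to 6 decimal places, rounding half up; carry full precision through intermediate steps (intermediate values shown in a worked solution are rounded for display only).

price = 57.155743
Δ = 0.580901

σ√T = 0.5148·√2.1845 = 0.760877
d₁ = (ln(S/K) + (r+σ²/2)T) / (σ√T) = (ln(228.1/272.66) + (0.0203+0.5148²/2)·2.1845) / 0.760877 = (-0.178441 + 0.333812) / 0.760877 = 0.204200
d₂ = d₁ − σ√T = 0.204200 − 0.760877 = -0.556677
e^{−rT} = 0.956624
N(d₁) = 0.580901,  N(d₂) = 0.288874
Call price V = S·N(d₁) − K·e^{−rT}·N(d₂) = 132.503585 − 75.347842 = 57.155743
Δ = N(d₁) = 0.580901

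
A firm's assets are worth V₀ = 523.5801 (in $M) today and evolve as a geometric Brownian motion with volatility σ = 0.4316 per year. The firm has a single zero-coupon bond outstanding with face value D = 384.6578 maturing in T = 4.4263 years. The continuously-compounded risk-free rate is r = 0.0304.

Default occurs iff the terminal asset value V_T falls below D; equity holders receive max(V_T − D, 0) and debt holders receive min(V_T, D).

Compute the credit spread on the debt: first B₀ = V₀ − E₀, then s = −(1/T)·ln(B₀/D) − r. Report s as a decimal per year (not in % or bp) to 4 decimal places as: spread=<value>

spread=0.0552

With assets at 523.5801 and a single debt payment of 384.6578 at 4.4263 years:
d₁ = [ln(V₀/D) + (r + σ²/2)T] / (σ√T)
   = [ln(523.5801/384.6578) + (0.0304 + 0.5·0.4316²)·4.4263] / (0.4316·√4.4263)
   = [0.308336 + 0.546822] / 0.908033 = 0.941769
d₂ = d₁ − σ√T = 0.941769 − 0.908033 = 0.033736
N(d₁) = 0.826845,  N(d₂) = 0.513456,  e^(−rT) = 0.874101
E₀ = V₀·N(d₁) − D·e^(−rT)·N(d₂)
   = 523.5801·0.826845 − 384.6578·0.874101·0.513456 = 260.280193
B₀ = V₀ − E₀ = 523.5801 − 260.280193 = 263.299907
spread = −(1/T)·ln(B₀/D) − r = −(1/4.4263)·ln(263.299907/384.6578) − 0.0304 = 0.05523821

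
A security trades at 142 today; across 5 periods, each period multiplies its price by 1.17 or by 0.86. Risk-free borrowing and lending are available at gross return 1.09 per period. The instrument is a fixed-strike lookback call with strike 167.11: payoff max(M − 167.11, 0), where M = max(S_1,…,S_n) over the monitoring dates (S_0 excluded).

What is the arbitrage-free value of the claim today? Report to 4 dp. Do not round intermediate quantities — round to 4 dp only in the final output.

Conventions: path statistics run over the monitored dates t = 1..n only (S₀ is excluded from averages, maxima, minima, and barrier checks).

Set p* = 0.7419 (from d < R < u); the path-dependent value is the discounted p*-expectation over all price paths.
Enumerate all 2^5 = 32 price paths (U = up ×1.17, D = down ×0.86); each path with k up-moves has probability p*^k·(1−p*)^(5−k).
DDDDD: M=122.1200, payoff=0.0000, prob=0.001145
UDDDD: M=166.1400, payoff=0.0000, prob=0.003291
DUDDD: M=142.8804, payoff=0.0000, prob=0.003291
UUDDD: M=194.3838, payoff=27.2738, prob=0.009461
DDUDD: M=122.8771, payoff=0.0000, prob=0.003291
UDUDD: M=167.1701, payoff=0.0601, prob=0.009461
DUUDD: M=167.1701, payoff=0.0601, prob=0.009461
UUUDD: M=227.4290, payoff=60.3190, prob=0.027199
DDDUD: M=122.1200, payoff=0.0000, prob=0.003291
UDDUD: M=166.1400, payoff=0.0000, prob=0.009461
DUDUD: M=143.7663, payoff=0.0000, prob=0.009461
UUDUD: M=195.5890, payoff=28.4790, prob=0.027199
DDUUD: M=143.7663, payoff=0.0000, prob=0.009461
UDUUD: M=195.5890, payoff=28.4790, prob=0.027199
DUUUD: M=195.5890, payoff=28.4790, prob=0.027199
UUUUD: M=266.0920, payoff=98.9820, prob=0.078197
DDDDU: M=122.1200, payoff=0.0000, prob=0.003291
UDDDU: M=166.1400, payoff=0.0000, prob=0.009461
DUDDU: M=142.8804, payoff=0.0000, prob=0.009461
UUDDU: M=194.3838, payoff=27.2738, prob=0.027199
DDUDU: M=123.6390, payoff=0.0000, prob=0.009461
UDUDU: M=168.2065, payoff=1.0965, prob=0.027199
DUUDU: M=168.2065, payoff=1.0965, prob=0.027199
UUUDU: M=228.8391, payoff=61.7291, prob=0.078197
DDDUU: M=123.6390, payoff=0.0000, prob=0.009461
UDDUU: M=168.2065, payoff=1.0965, prob=0.027199
DUDUU: M=168.2065, payoff=1.0965, prob=0.027199
UUDUU: M=228.8391, payoff=61.7291, prob=0.078197
DDUUU: M=168.2065, payoff=1.0965, prob=0.027199
UDUUU: M=228.8391, payoff=61.7291, prob=0.078197
DUUUU: M=228.8391, payoff=61.7291, prob=0.078197
UUUUU: M=311.3276, payoff=144.2176, prob=0.224818
Price = Σ prob·payoff / R^5 = 64.585624 / 1.538624 = 41.9762

price = 41.9762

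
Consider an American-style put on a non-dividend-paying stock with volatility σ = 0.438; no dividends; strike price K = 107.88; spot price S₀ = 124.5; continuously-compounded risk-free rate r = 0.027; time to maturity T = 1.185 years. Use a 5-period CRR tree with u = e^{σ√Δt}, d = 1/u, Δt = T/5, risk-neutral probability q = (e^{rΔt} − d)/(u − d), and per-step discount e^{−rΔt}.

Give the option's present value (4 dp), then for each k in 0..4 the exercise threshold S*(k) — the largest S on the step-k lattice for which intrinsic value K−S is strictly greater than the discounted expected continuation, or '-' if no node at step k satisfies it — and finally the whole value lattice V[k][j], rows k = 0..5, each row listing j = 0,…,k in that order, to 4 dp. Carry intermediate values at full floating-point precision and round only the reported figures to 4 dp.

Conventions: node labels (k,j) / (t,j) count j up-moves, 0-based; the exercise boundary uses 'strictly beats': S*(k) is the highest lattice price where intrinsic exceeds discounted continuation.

price = 13.4622
boundary = - - - 65.6683 81.2756
tree:
13.4622
20.3683 5.6019
29.9209 9.5198 1.1143
42.2117 16.0146 2.0838 0.0000
54.8220 26.6044 3.8970 0.0000 0.0000
65.0107 42.2117 7.2877 0.0000 0.0000 0.0000

params: Δt=0.23700 u=1.23767 d=0.80797 q=0.46183 e^(-rΔt)=0.99362
t_5 payoffs: 65.0107 42.2117 7.2877 0.0000 0.0000 0.0000
t_4: node(4,0) S=53.0580 payoff=54.8220 vs cont=54.1339 → 54.8220 [stop]  node(4,1) S=81.2756 payoff=26.6044 vs cont=25.9163 → 26.6044 [stop]  node(4,2) S=124.5000 payoff=0.0000 vs cont=3.8970 → 3.8970 [wait]  node(4,3) S=190.7122 payoff=0.0000 vs cont=0.0000 → 0.0000 [wait]  node(4,4) S=292.1378 payoff=0.0000 vs cont=0.0000 → 0.0000 [wait]  ⇒ S*(4)=81.2756
t_3: node(3,0) S=65.6683 payoff=42.2117 vs cont=41.5236 → 42.2117 [stop]  node(3,1) S=100.5923 payoff=7.2877 vs cont=16.0146 → 16.0146 [wait]  node(3,2) S=154.0898 payoff=0.0000 vs cont=2.0838 → 2.0838 [wait]  node(3,3) S=236.0387 payoff=0.0000 vs cont=0.0000 → 0.0000 [wait]  ⇒ S*(3)=65.6683
t_2: node(2,0) S=81.2756 payoff=26.6044 vs cont=29.9209 → 29.9209 [wait]  node(2,1) S=124.5000 payoff=0.0000 vs cont=9.5198 → 9.5198 [wait]  node(2,2) S=190.7122 payoff=0.0000 vs cont=1.1143 → 1.1143 [wait]  ⇒ S*(2)=-
t_1: node(1,0) S=100.5923 payoff=7.2877 vs cont=20.3683 → 20.3683 [wait]  node(1,1) S=154.0898 payoff=0.0000 vs cont=5.6019 → 5.6019 [wait]  ⇒ S*(1)=-
t_0: node(0,0) S=124.5000 payoff=0.0000 vs cont=13.4622 → 13.4622 [wait]  ⇒ S*(0)=-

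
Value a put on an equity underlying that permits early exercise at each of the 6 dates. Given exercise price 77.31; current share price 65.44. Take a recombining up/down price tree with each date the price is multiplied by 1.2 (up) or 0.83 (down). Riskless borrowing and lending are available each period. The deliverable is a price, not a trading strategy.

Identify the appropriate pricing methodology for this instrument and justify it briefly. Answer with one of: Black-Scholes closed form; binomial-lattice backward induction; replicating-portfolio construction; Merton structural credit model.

framework: binomial-lattice backward induction

Key observation: an American put (K = 77.31, S₀ = 65.44) on a 6-date tree has no closed form — the optimal stopping decision is embedded and must be resolved recursively from expiry.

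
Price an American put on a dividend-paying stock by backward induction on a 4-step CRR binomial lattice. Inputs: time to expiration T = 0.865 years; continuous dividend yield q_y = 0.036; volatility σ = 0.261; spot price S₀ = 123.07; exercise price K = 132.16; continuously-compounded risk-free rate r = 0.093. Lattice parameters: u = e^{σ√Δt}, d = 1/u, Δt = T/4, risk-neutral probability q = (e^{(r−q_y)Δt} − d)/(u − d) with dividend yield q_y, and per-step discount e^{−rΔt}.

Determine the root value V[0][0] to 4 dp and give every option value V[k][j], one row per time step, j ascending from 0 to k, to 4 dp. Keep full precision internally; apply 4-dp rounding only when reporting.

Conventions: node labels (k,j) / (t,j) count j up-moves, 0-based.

Δt=0.21625  u=1.12904  d=0.88570  q=0.52066  discount=0.98009
step 4 (expiry): payoffs max(K−S,0) = 56.4231 35.6150 9.0900 0.0000 0.0000
k=3: (k=3,j=0): S=85.5103, K−S=46.6497, hold=44.6814 ⇒ V=46.6497 exercise | (k=3,j=1): S=109.0036, K−S=23.1564, hold=21.3703 ⇒ V=23.1564 exercise | (k=3,j=2): S=138.9516, K−S=0.0000, hold=4.2704 ⇒ V=4.2704 continue | (k=3,j=3): S=177.1274, K−S=0.0000, hold=0.0000 ⇒ V=0.0000 continue
k=2: (k=2,j=0): S=96.5450, K−S=35.6150, hold=33.7323 ⇒ V=35.6150 exercise | (k=2,j=1): S=123.0700, K−S=9.0900, hold=13.0579 ⇒ V=13.0579 continue | (k=2,j=2): S=156.8825, K−S=0.0000, hold=2.0062 ⇒ V=2.0062 continue
k=1: (k=1,j=0): S=109.0036, K−S=23.1564, hold=23.3951 ⇒ V=23.3951 continue | (k=1,j=1): S=138.9516, K−S=0.0000, hold=7.1583 ⇒ V=7.1583 continue
k=0: (k=0,j=0): S=123.0700, K−S=9.0900, hold=14.6437 ⇒ V=14.6437 continue

price = 14.6437
tree:
14.6437
23.3951 7.1583
35.6150 13.0579 2.0062
46.6497 23.1564 4.2704 0.0000
56.4231 35.6150 9.0900 0.0000 0.0000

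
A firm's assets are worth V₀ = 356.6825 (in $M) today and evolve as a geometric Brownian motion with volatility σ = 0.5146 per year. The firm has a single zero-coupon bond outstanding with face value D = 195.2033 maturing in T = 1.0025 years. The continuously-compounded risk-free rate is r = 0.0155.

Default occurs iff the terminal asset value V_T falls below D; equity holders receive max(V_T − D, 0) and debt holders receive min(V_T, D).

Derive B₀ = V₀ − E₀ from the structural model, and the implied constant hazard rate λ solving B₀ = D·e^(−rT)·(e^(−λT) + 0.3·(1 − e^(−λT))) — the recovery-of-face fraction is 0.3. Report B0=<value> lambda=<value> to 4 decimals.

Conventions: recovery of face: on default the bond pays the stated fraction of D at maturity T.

B0=184.7938 lambda=0.0564

Work the structural quantities from V₀ = 356.6825 against face 195.2033:
d₁ = [ln(V₀/D) + (r + σ²/2)T] / (σ√T)
   = [ln(356.6825/195.2033) + (0.0155 + 0.5·0.5146²)·1.0025] / (0.5146·√1.0025)
   = [0.602804 + 0.148276] / 0.515243 = 1.457722
d₂ = d₁ − σ√T = 1.457722 − 0.515243 = 0.942479
N(d₁) = 0.927541,  N(d₂) = 0.827026,  e^(−rT) = 0.984581
E₀ = V₀·N(d₁) − D·e^(−rT)·N(d₂)
   = 356.6825·0.927541 − 195.2033·0.984581·0.827026 = 171.888683
B₀ = V₀ − E₀ = 356.6825 − 171.888683 = 184.793817
e^(−λT) = (B₀·e^(rT)/D − 0.3)/(1 − 0.3) = (184.7938·1.015660/195.2033 − 0.3)/0.7 = 0.94499793
λ = −ln(0.94499793)/1.0025 = 0.056431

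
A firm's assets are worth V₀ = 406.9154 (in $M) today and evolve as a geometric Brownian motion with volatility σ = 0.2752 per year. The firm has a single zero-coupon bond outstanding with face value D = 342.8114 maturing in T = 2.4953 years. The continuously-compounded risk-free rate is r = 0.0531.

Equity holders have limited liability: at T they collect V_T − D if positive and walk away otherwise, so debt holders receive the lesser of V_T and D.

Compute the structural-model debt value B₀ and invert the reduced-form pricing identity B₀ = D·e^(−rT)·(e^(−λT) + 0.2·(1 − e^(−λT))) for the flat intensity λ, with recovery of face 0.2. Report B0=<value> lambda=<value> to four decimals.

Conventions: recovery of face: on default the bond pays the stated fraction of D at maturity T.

B0=278.8138 lambda=0.0375

With assets at 406.9154 and a single debt payment of 342.8114 at 2.4953 years:
d₁ = [ln(V₀/D) + (r + σ²/2)T] / (σ√T)
   = [ln(406.9154/342.8114) + (0.0531 + 0.5·0.2752²)·2.4953] / (0.2752·√2.4953)
   = [0.171425 + 0.226991] / 0.434720 = 0.916489
d₂ = d₁ − σ√T = 0.916489 − 0.434720 = 0.481768
N(d₁) = 0.820295,  N(d₂) = 0.685015,  e^(−rT) = 0.875903
E₀ = V₀·N(d₁) − D·e^(−rT)·N(d₂)
   = 406.9154·0.820295 − 342.8114·0.875903·0.685015 = 128.101569
B₀ = V₀ − E₀ = 406.9154 − 128.101569 = 278.813831
e^(−λT) = (B₀·e^(rT)/D − 0.2)/(1 − 0.2) = (278.8138·1.141680/342.8114 − 0.2)/0.8 = 0.91068194
λ = −ln(0.91068194)/2.4953 = 0.037495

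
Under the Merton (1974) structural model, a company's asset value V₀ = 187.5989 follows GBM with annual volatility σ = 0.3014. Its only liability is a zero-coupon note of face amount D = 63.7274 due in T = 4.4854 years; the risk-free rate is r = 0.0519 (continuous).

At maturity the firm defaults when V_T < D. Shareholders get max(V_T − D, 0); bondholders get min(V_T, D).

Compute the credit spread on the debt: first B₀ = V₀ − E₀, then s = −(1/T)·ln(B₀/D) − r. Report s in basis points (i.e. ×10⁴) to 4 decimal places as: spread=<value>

spread=19.3056

With assets at 187.5989 and a single debt payment of 63.7274 at 4.4854 years:
d₁ = [ln(V₀/D) + (r + σ²/2)T] / (σ√T)
   = [ln(187.5989/63.7274) + (0.0519 + 0.5·0.3014²)·4.4854] / (0.3014·√4.4854)
   = [1.079692 + 0.436524] / 0.638328 = 2.375292
d₂ = d₁ − σ√T = 2.375292 − 0.638328 = 1.736964
N(d₁) = 0.991232,  N(d₂) = 0.958803,  e^(−rT) = 0.792318
E₀ = V₀·N(d₁) − D·e^(−rT)·N(d₂)
   = 187.5989·0.991232 − 63.7274·0.792318·0.958803 = 137.541866
B₀ = V₀ − E₀ = 187.5989 − 137.541866 = 50.057034
spread = −(1/T)·ln(B₀/D) − r = −(1/4.4854)·ln(50.057034/63.7274) − 0.0519 = 0.00193056
in basis points: 0.00193056 × 10⁴ = 19.3056 bp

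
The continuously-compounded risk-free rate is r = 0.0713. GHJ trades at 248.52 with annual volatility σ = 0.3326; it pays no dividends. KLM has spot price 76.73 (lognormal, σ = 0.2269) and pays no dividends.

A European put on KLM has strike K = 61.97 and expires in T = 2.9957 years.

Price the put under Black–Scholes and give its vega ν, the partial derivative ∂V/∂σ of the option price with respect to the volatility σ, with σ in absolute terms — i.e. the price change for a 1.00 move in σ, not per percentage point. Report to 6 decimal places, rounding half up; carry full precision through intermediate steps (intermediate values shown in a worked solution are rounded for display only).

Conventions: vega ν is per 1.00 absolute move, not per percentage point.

σ√T = 0.2269·√2.9957 = 0.392721
d₁ = (ln(S/K) + (r+σ²/2)T) / (σ√T) = (ln(76.73/61.97) + (0.0713+0.2269²/2)·2.9957) / 0.392721 = (0.213642 + 0.290708) / 0.392721 = 1.284248
d₂ = d₁ − σ√T = 1.284248 − 0.392721 = 0.891527
e^{−rT} = 0.807677
N(−d₁) = 0.099528,  N(−d₂) = 0.186323
Put price V = K·e^{−rT}·N(−d₂) − S·N(−d₁) = 9.325799 − 7.636756 = 1.689042
φ(d₁) = (1/√(2π))·e^{−d₁²/2} = 0.174892
ν = S·φ(d₁)·√T = 23.226575

price = 1.689042
ν = 23.226575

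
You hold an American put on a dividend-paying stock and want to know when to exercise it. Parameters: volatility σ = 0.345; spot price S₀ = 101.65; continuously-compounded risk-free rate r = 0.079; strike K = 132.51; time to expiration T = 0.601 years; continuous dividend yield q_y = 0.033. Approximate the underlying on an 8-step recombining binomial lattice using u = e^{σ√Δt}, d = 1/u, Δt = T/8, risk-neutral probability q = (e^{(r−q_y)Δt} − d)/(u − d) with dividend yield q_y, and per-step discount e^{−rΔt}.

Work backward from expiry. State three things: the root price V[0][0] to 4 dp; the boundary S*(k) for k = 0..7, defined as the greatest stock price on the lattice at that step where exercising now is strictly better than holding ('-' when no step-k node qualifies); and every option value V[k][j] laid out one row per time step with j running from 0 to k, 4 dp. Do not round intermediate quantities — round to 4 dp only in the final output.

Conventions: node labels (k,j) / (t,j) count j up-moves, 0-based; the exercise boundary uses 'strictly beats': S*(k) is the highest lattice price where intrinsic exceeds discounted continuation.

Δt=0.07512, u=1.09918, d=0.90977, q=0.49465, disc=e^(-rΔt)=0.99408
k=8 terminal: V=max(K-S,0) → 84.8044 74.8727 62.8733 48.3757 30.8600 9.6977 0.0000 0.0000 0.0000
k=7: j=0 S=52.4369 intr=80.0731 cont=79.4189 V=80.0731[EX]; j=1 S=63.3536 intr=69.1564 cont=68.5292 V=69.1564[EX]; j=2 S=76.5430 intr=55.9670 cont=55.3724 V=55.9670[EX]; j=3 S=92.4784 intr=40.0316 cont=39.4765 V=40.0316[EX]; j=4 S=111.7312 intr=20.7788 cont=20.2713 V=20.7788[EX]; j=5 S=134.9923 intr=0.0000 cont=4.8717 V=4.8717[hold]; j=6 S=163.0961 intr=0.0000 cont=0.0000 V=0.0000[hold]; j=7 S=197.0508 intr=0.0000 cont=0.0000 V=0.0000[hold]  S*(7)=111.7312
k=6: j=0 S=57.6373 intr=74.8727 cont=74.2313 V=74.8727[EX]; j=1 S=69.6367 intr=62.8733 cont=62.2616 V=62.8733[EX]; j=2 S=84.1343 intr=48.3757 cont=47.8000 V=48.3757[EX]; j=3 S=101.6500 intr=30.8600 cont=30.3276 V=30.8600[EX]; j=4 S=122.8123 intr=9.6977 cont=12.8339 V=12.8339[hold]; j=5 S=148.3804 intr=0.0000 cont=2.4473 V=2.4473[hold]; j=6 S=179.2714 intr=0.0000 cont=0.0000 V=0.0000[hold]  S*(6)=101.6500
k=5: j=0 S=63.3536 intr=69.1564 cont=68.5292 V=69.1564[EX]; j=1 S=76.5430 intr=55.9670 cont=55.3724 V=55.9670[EX]; j=2 S=92.4784 intr=40.0316 cont=39.4765 V=40.0316[EX]; j=3 S=111.7312 intr=20.7788 cont=21.8134 V=21.8134[hold]; j=4 S=134.9923 intr=0.0000 cont=7.6506 V=7.6506[hold]; j=5 S=163.0961 intr=0.0000 cont=1.2294 V=1.2294[hold]  S*(5)=92.4784
k=4: j=0 S=69.6367 intr=62.8733 cont=62.2616 V=62.8733[EX]; j=1 S=84.1343 intr=48.3757 cont=47.8000 V=48.3757[EX]; j=2 S=101.6500 intr=30.8600 cont=30.8364 V=30.8600[EX]; j=3 S=122.8123 intr=9.6977 cont=14.7201 V=14.7201[hold]; j=4 S=148.3804 intr=0.0000 cont=4.4478 V=4.4478[hold]  S*(4)=101.6500
k=3: j=0 S=76.5430 intr=55.9670 cont=55.3724 V=55.9670[EX]; j=1 S=92.4784 intr=40.0316 cont=39.4765 V=40.0316[EX]; j=2 S=111.7312 intr=20.7788 cont=22.7410 V=22.7410[hold]; j=3 S=134.9923 intr=0.0000 cont=9.5818 V=9.5818[hold]  S*(3)=92.4784
k=2: j=0 S=84.1343 intr=48.3757 cont=47.8000 V=48.3757[EX]; j=1 S=101.6500 intr=30.8600 cont=31.2925 V=31.2925[hold]; j=2 S=122.8123 intr=9.6977 cont=16.1357 V=16.1357[hold]  S*(2)=84.1343
k=1: j=0 S=92.4784 intr=40.0316 cont=39.6892 V=40.0316[EX]; j=1 S=111.7312 intr=20.7788 cont=23.6543 V=23.6543[hold]  S*(1)=92.4784
k=0: j=0 S=101.6500 intr=30.8600 cont=31.7416 V=31.7416[hold]  S*(0)=-

price = 31.7416
boundary = - 92.4784 84.1343 92.4784 101.6500 92.4784 101.6500 111.7312
tree:
31.7416
40.0316 23.6543
48.3757 31.2925 16.1357
55.9670 40.0316 22.7410 9.5818
62.8733 48.3757 30.8600 14.7201 4.4478
69.1564 55.9670 40.0316 21.8134 7.6506 1.2294
74.8727 62.8733 48.3757 30.8600 12.8339 2.4473 0.0000
80.0731 69.1564 55.9670 40.0316 20.7788 4.8717 0.0000 0.0000
84.8044 74.8727 62.8733 48.3757 30.8600 9.6977 0.0000 0.0000 0.0000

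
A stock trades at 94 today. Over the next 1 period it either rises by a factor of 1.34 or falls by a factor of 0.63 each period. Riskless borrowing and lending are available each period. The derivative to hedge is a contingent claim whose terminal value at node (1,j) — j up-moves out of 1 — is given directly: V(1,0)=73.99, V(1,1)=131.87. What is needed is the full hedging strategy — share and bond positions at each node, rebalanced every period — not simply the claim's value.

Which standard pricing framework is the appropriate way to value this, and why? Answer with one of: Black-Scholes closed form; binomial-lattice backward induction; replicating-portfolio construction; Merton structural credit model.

framework: replicating-portfolio construction

Key observation: the deliverable is the dynamic trading strategy on the 1-step tree (spot 94, moves 1.34 and 0.63), so the valuation must go through the node-by-node replicating-portfolio solve.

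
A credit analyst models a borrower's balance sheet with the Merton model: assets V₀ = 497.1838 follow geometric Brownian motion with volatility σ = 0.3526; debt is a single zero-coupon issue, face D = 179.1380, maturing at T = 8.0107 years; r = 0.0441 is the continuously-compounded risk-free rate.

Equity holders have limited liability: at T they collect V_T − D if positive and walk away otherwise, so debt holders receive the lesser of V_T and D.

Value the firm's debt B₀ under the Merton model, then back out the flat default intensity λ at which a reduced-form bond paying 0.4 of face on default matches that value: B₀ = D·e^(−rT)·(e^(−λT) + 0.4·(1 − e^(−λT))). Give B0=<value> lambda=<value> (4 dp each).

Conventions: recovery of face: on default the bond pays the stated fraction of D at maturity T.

Equity is a call on the firm's assets struck at D = 179.1380:
d₁ = [ln(V₀/D) + (r + σ²/2)T] / (σ√T)
   = [ln(497.1838/179.1380) + (0.0441 + 0.5·0.3526²)·8.0107] / (0.3526·√8.0107)
   = [1.020803 + 0.851244] / 0.997970 = 1.875855
d₂ = d₁ − σ√T = 1.875855 − 0.997970 = 0.877885
N(d₁) = 0.969662,  N(d₂) = 0.809997,  e^(−rT) = 0.702386
E₀ = V₀·N(d₁) − D·e^(−rT)·N(d₂)
   = 497.1838·0.969662 − 179.1380·0.702386·0.809997 = 380.183339
B₀ = V₀ − E₀ = 497.1838 − 380.183339 = 117.000461
e^(−λT) = (B₀·e^(rT)/D − 0.4)/(1 − 0.4) = (117.0005·1.423718/179.1380 − 0.4)/0.6 = 0.88312303
λ = −ln(0.88312303)/8.0107 = 0.015516

B0=117.0005 lambda=0.0155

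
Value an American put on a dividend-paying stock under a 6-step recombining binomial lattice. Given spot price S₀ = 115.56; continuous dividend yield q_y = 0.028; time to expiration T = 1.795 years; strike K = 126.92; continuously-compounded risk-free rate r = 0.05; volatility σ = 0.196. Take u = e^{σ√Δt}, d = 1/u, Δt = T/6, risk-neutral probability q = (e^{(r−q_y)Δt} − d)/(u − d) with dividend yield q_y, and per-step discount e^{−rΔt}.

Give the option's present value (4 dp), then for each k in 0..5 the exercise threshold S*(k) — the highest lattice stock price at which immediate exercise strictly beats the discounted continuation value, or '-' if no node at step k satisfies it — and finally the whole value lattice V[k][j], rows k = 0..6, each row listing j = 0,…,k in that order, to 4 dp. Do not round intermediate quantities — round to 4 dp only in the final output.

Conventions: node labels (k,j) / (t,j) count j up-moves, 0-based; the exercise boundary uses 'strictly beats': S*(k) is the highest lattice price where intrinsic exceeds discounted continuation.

params: Δt=0.29917 u=1.11316 d=0.89834 q=0.50396 e^(-rΔt)=0.98515
t_6 payoffs: 66.1824 51.6582 33.6610 11.3600 0.0000 0.0000 0.0000
t_5: node(5,0) S=67.6108 payoff=59.3092 vs cont=57.9888 → 59.3092 [stop]  node(5,1) S=83.7785 payoff=43.1415 vs cont=41.9560 → 43.1415 [stop]  node(5,2) S=103.8124 payoff=23.1076 vs cont=22.0892 → 23.1076 [stop]  node(5,3) S=128.6370 payoff=0.0000 vs cont=5.5513 → 5.5513 [wait]  node(5,4) S=159.3978 payoff=0.0000 vs cont=0.0000 → 0.0000 [wait]  node(5,5) S=197.5145 payoff=0.0000 vs cont=0.0000 → 0.0000 [wait]  ⇒ S*(5)=103.8124
t_4: node(4,0) S=75.2618 payoff=51.6582 vs cont=50.4017 → 51.6582 [stop]  node(4,1) S=93.2590 payoff=33.6610 vs cont=32.5545 → 33.6610 [stop]  node(4,2) S=115.5600 payoff=11.3600 vs cont=14.0481 → 14.0481 [wait]  node(4,3) S=143.1938 payoff=0.0000 vs cont=2.7128 → 2.7128 [wait]  node(4,4) S=177.4356 payoff=0.0000 vs cont=0.0000 → 0.0000 [wait]  ⇒ S*(4)=93.2590
t_3: node(3,0) S=83.7785 payoff=43.1415 vs cont=41.9560 → 43.1415 [stop]  node(3,1) S=103.8124 payoff=23.1076 vs cont=23.4238 → 23.4238 [wait]  node(3,2) S=128.6370 payoff=0.0000 vs cont=8.2118 → 8.2118 [wait]  node(3,3) S=159.3978 payoff=0.0000 vs cont=1.3257 → 1.3257 [wait]  ⇒ S*(3)=83.7785
t_2: node(2,0) S=93.2590 payoff=33.6610 vs cont=32.7115 → 33.6610 [stop]  node(2,1) S=115.5600 payoff=11.3600 vs cont=15.5235 → 15.5235 [wait]  node(2,2) S=143.1938 payoff=0.0000 vs cont=4.6710 → 4.6710 [wait]  ⇒ S*(2)=93.2590
t_1: node(1,0) S=103.8124 payoff=23.1076 vs cont=24.1563 → 24.1563 [wait]  node(1,1) S=128.6370 payoff=0.0000 vs cont=9.9050 → 9.9050 [wait]  ⇒ S*(1)=-
t_0: node(0,0) S=115.5600 payoff=11.3600 vs cont=16.7221 → 16.7221 [wait]  ⇒ S*(0)=-

price = 16.7221
boundary = - - 93.2590 83.7785 93.2590 103.8124
tree:
16.7221
24.1563 9.9050
33.6610 15.5235 4.6710
43.1415 23.4238 8.2118 1.3257
51.6582 33.6610 14.0481 2.7128 0.0000
59.3092 43.1415 23.1076 5.5513 0.0000 0.0000
66.1824 51.6582 33.6610 11.3600 0.0000 0.0000 0.0000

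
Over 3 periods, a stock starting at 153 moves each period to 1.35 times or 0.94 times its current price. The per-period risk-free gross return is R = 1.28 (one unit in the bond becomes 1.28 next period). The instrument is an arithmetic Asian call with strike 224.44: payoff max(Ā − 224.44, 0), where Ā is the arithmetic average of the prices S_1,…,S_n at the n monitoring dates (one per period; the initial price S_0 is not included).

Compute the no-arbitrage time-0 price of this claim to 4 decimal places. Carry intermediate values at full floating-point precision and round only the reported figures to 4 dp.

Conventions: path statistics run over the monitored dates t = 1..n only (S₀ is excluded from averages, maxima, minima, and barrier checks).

price = 18.4715

With p* = (R−d)/(u−d) = 0.8293, sum probability × payoff across the paths and divide by R^3.
Enumerate all 2^3 = 8 price paths (U = up ×1.35, D = down ×0.94); each path with k up-moves has probability p*^k·(1−p*)^(3−k).
DDD: Ā=135.3634, payoff=0.0000, prob=0.004977
UDD: Ā=194.4049, payoff=0.0000, prob=0.024173
DUD: Ā=173.4949, payoff=0.0000, prob=0.024173
UUD: Ā=249.1681, payoff=24.7281, prob=0.117410
DDU: Ā=153.8395, payoff=0.0000, prob=0.024173
UDU: Ā=220.9397, payoff=0.0000, prob=0.117410
DUU: Ā=200.0297, payoff=0.0000, prob=0.117410
UUU: Ā=287.2766, payoff=62.8366, prob=0.570276
Price = Σ prob·payoff / R^3 = 38.737553 / 2.097152 = 18.4715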